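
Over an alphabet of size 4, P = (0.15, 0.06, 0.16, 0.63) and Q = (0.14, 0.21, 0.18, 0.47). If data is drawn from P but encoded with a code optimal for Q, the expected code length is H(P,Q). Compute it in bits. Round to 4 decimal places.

H(P,Q) = −Σ p·log₂ q.
  −0.15·log₂(0.14) = 0.42548
  −0.06·log₂(0.21) = 0.13509
  −0.16·log₂(0.18) = 0.39583
  −0.63·log₂(0.47) = 0.68624
H(P,Q) = 1.6426 bits.

1.6426 bits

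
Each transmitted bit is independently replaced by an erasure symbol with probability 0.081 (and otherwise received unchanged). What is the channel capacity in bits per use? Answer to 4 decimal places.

0.9190 bits

Binary erasure channel: capacity C = 1 − ε.
C = 1 − 0.081 = 0.9190 bits per channel use.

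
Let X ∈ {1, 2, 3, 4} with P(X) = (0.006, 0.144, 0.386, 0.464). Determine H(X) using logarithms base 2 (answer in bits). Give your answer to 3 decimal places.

1.491 bits

H(X) = −Σ p·log₂ p.
  −(0.006)·log₂(0.006) = 0.0443
  −(0.144)·log₂(0.144) = 0.4026
  −(0.386)·log₂(0.386) = 0.5301
  −(0.464)·log₂(0.464) = 0.5140
Sum: 0.0443 + 0.4026 + 0.5301 + 0.5140 = 1.491 bits.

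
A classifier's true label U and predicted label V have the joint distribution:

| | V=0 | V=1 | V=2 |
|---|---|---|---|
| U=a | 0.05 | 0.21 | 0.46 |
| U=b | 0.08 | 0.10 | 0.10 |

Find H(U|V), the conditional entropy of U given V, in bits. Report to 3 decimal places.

Marginals: p(U) = (0.7200, 0.2800), p(V) = (0.1300, 0.3100, 0.5600).
H(U|V) = Σ p(V) · H(U|V=·).
  V=0: p=0.1300, H(U|V=0) = 0.9612
  V=1: p=0.3100, H(U|V=1) = 0.9072
  V=2: p=0.5600, H(U|V=2) = 0.6769
Weighted sum = 0.785 bits.

0.785 bits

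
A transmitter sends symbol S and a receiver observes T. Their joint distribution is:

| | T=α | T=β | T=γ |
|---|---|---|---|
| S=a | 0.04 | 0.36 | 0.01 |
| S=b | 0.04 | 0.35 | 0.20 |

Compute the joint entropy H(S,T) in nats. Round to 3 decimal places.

1.361 nats

H(S,T) = −Σ p(x,y)·ln p(x,y) over all 6 cells.
  cell (a,α): −0.04·ln0.04 = 0.1288
  cell (a,β): −0.36·ln0.36 = 0.3678
  cell (a,γ): −0.01·ln0.01 = 0.0461
  cell (b,α): −0.04·ln0.04 = 0.1288
  cell (b,β): −0.35·ln0.35 = 0.3674
  cell (b,γ): −0.20·ln0.20 = 0.3219
Sum = 1.361 nats.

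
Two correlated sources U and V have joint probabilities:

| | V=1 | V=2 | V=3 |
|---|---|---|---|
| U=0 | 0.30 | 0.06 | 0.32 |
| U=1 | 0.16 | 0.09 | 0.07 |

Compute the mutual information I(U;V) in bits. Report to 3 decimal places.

Marginals: p(U) = (0.6800, 0.3200), p(V) = (0.4600, 0.1500, 0.3900).
I(U;V) = H(U) + H(V) − H(U,V).
H(U) = 0.9044, H(V) = 1.4557, H(U,V) = 2.2949.
I(U;V) = 0.9044 + 1.4557 − 2.2949 = 0.065 bits.

0.065 bits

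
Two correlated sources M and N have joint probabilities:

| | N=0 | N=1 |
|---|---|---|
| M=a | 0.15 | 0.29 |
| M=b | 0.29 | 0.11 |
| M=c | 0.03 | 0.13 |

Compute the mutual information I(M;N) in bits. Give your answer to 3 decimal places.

Marginals: p(M) = (0.4400, 0.4000, 0.1600), p(N) = (0.4700, 0.5300).
I(M;N) = Σ p(x,y)·log₂[p(x,y)/(p(x)p(y))].
  (a,0): 0.15·log₂(0.7253) = -0.0695
  (a,1): 0.29·log₂(1.2436) = 0.0912
  (b,0): 0.29·log₂(1.5426) = 0.1813
  (b,1): 0.11·log₂(0.5189) = -0.1041
  (c,0): 0.03·log₂(0.3989) = -0.0398
  (c,1): 0.13·log₂(1.5330) = 0.0801
Sum = 0.139 bits.

0.139 bits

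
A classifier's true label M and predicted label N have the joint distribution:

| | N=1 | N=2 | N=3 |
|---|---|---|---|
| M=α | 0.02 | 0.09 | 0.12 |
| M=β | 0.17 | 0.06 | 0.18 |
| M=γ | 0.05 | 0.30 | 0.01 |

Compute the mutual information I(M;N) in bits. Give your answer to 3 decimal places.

Marginals: p(M) = (0.2300, 0.4100, 0.3600), p(N) = (0.2400, 0.4500, 0.3100).
I(M;N) = H(M) + H(N) − H(M,N).
H(M) = 1.5457, H(N) = 1.5363, H(M,N) = 2.7197.
I(M;N) = 1.5457 + 1.5363 − 2.7197 = 0.362 bits.

0.362 bits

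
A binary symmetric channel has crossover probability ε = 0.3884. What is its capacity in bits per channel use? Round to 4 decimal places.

Binary symmetric channel: C = 1 − h₂(ε) where h₂ is the binary entropy function.
h₂(0.3884) = −0.3884·log₂0.3884 − 0.6116·log₂0.6116 = 0.9638.
C = 1 − 0.9638 = 0.0362 bits per channel use.

0.0362 bits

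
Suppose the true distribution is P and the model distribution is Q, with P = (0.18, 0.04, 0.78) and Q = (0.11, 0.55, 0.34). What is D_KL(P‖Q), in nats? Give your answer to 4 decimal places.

D(P‖Q) = Σ p·ln(p/q).
  0.18·ln(0.18/0.11) = 0.08865
  0.04·ln(0.04/0.55) = -0.10484
  0.78·ln(0.78/0.34) = 0.64767
D(P‖Q) = 0.6315 nats.

0.6315 nats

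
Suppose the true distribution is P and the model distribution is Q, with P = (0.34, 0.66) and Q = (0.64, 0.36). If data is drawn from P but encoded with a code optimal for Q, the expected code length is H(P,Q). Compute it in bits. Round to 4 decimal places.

1.1917 bits

H(P,Q) = −Σ p·log₂ q.
  −0.34·log₂(0.64) = 0.21891
  −0.66·log₂(0.36) = 0.97279
H(P,Q) = 1.1917 bits.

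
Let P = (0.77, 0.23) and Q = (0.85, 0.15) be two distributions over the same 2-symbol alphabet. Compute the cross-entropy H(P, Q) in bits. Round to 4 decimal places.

H(P,Q) = −Σ p·log₂ q.
  −0.77·log₂(0.85) = 0.18054
  −0.23·log₂(0.15) = 0.62950
H(P,Q) = 0.8100 bits.

0.8100 bits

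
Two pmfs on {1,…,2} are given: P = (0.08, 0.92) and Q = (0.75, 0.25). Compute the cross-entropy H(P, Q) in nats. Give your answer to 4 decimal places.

H(P,Q) = −Σ p·ln q.
  −0.08·ln(0.75) = 0.02301
  −0.92·ln(0.25) = 1.27539
H(P,Q) = 1.2984 nats.

1.2984 nats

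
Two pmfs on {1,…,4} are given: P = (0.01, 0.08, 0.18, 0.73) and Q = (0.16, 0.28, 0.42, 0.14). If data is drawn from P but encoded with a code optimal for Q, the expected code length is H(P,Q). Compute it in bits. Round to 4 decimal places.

2.4693 bits

H(P,Q) = −Σ p·log₂ q.
  −0.01·log₂(0.16) = 0.02644
  −0.08·log₂(0.28) = 0.14692
  −0.18·log₂(0.42) = 0.22528
  −0.73·log₂(0.14) = 2.07065
H(P,Q) = 2.4693 bits.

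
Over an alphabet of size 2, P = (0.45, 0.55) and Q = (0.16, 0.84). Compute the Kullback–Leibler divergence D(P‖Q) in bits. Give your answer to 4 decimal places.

0.3353 bits

D(P‖Q) = Σ p·log₂(p/q).
  0.45·log₂(0.45/0.16) = 0.67133
  0.55·log₂(0.55/0.84) = -0.33603
D(P‖Q) = 0.3353 bits.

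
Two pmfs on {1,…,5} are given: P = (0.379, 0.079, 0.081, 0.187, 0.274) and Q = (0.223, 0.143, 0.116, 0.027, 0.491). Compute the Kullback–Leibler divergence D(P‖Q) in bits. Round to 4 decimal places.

0.4719 bits

D(P‖Q) = Σ p·log₂(p/q).
  0.379·log₂(0.379/0.223) = 0.28999
  0.079·log₂(0.079/0.143) = -0.06763
  0.081·log₂(0.081/0.116) = -0.04197
  0.187·log₂(0.187/0.027) = 0.52211
  0.274·log₂(0.274/0.491) = -0.23058
D(P‖Q) = 0.4719 bits.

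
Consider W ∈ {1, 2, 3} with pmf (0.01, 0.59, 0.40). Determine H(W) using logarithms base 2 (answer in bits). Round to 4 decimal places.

1.0443 bits

H(W) = −Σ p·log₂ p.
  −(0.01)·log₂(0.01) = 0.06644
  −(0.59)·log₂(0.59) = 0.44912
  −(0.40)·log₂(0.40) = 0.52877
Sum: 0.06644 + 0.44912 + 0.52877 = 1.0443 bits.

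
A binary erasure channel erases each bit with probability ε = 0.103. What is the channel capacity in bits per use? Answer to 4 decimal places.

0.8970 bits

Binary erasure channel: capacity C = 1 − ε.
C = 1 − 0.103 = 0.8970 bits per channel use.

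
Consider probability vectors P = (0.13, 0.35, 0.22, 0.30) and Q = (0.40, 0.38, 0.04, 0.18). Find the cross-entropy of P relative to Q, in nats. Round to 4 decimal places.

1.6804 nats

H(P,Q) = −Σ p·ln q.
  −0.13·ln(0.40) = 0.11912
  −0.35·ln(0.38) = 0.33865
  −0.22·ln(0.04) = 0.70815
  −0.30·ln(0.18) = 0.51444
H(P,Q) = 1.6804 nats.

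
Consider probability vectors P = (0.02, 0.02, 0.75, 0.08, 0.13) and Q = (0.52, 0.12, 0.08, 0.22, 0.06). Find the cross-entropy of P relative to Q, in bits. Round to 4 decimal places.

H(P,Q) = −Σ p·log₂ q.
  −0.02·log₂(0.52) = 0.01887
  −0.02·log₂(0.12) = 0.06118
  −0.75·log₂(0.08) = 2.73289
  −0.08·log₂(0.22) = 0.17475
  −0.13·log₂(0.06) = 0.52766
H(P,Q) = 3.5153 bits.

3.5153 bits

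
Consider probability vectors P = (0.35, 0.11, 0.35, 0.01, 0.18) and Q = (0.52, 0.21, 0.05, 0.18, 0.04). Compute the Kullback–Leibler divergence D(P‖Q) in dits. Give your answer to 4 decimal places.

0.3097 dits

D(P‖Q) = Σ p·log₁₀(p/q).
  0.35·log₁₀(0.35/0.52) = -0.06018
  0.11·log₁₀(0.11/0.21) = -0.03089
  0.35·log₁₀(0.35/0.05) = 0.29578
  0.01·log₁₀(0.01/0.18) = -0.01255
  0.18·log₁₀(0.18/0.04) = 0.11758
D(P‖Q) = 0.3097 dits.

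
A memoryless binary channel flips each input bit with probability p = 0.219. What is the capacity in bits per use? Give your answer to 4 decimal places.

Binary symmetric channel: C = 1 − h₂(ε) where h₂ is the binary entropy function.
h₂(0.219) = −0.219·log₂0.219 − 0.781·log₂0.781 = 0.7583.
C = 1 − 0.7583 = 0.2417 bits per channel use.

0.2417 bits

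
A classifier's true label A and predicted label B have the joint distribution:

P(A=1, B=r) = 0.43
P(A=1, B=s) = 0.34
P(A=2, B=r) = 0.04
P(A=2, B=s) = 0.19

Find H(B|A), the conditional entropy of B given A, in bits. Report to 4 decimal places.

0.9157 bits

Chain rule: H(B|A) = H(A,B) − H(A).
Marginals: p(A) = (0.7700, 0.2300), p(B) = (0.4700, 0.5300).
H(A,B) = 1.6937 bits; H(A) = 0.7780 bits.
H(B|A) = 1.6937 − 0.7780 = 0.9157 bits.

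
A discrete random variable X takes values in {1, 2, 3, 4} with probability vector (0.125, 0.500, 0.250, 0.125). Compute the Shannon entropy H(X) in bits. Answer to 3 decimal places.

H(X) = −Σ p·log₂ p.
  −(0.125)·log₂(0.125) = 0.3750
  −(0.500)·log₂(0.500) = 0.5000
  −(0.250)·log₂(0.250) = 0.5000
  −(0.125)·log₂(0.125) = 0.3750
Sum: 0.3750 + 0.5000 + 0.5000 + 0.3750 = 1.750 bits.

1.750 bits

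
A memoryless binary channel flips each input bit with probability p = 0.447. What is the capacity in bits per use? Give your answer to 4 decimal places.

0.0081 bits

Binary symmetric channel: C = 1 − h₂(ε) where h₂ is the binary entropy function.
h₂(0.447) = −0.447·log₂0.447 − 0.553·log₂0.553 = 0.9919.
C = 1 − 0.9919 = 0.0081 bits per channel use.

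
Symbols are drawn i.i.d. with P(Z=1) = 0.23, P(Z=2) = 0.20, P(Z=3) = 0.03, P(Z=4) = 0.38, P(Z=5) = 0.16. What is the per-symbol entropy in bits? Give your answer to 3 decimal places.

H(Z) = −Σ p·log₂ p.
  −(0.23)·log₂(0.23) = 0.4877
  −(0.20)·log₂(0.20) = 0.4644
  −(0.03)·log₂(0.03) = 0.1518
  −(0.38)·log₂(0.38) = 0.5305
  −(0.16)·log₂(0.16) = 0.4230
Sum: 0.4877 + 0.4644 + 0.1518 + 0.5305 + 0.4230 = 2.057 bits.

2.057 bits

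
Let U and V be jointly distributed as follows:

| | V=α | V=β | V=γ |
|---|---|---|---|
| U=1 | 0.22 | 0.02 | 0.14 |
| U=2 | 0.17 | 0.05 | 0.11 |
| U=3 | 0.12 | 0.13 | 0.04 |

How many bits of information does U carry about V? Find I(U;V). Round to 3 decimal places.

Marginals: p(U) = (0.3800, 0.3300, 0.2900), p(V) = (0.5100, 0.2000, 0.2900).
I(U;V) = Σ p(x,y)·log₂[p(x,y)/(p(x)p(y))].
  (1,α): 0.22·log₂(1.1352) = 0.0402
  (1,β): 0.02·log₂(0.2632) = -0.0385
  (1,γ): 0.14·log₂(1.2704) = 0.0483
  (2,α): 0.17·log₂(1.0101) = 0.0025
  (2,β): 0.05·log₂(0.7576) = -0.0200
  (2,γ): 0.11·log₂(1.1494) = 0.0221
  (3,α): 0.12·log₂(0.8114) = -0.0362
  (3,β): 0.13·log₂(2.2414) = 0.1514
  (3,γ): 0.04·log₂(0.4756) = -0.0429
Sum = 0.127 bits.

0.127 bits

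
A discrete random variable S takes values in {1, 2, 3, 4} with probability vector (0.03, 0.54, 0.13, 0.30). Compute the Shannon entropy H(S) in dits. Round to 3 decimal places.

H(S) = −Σ p·log₁₀ p.
  −(0.03)·log₁₀(0.03) = 0.0457
  −(0.54)·log₁₀(0.54) = 0.1445
  −(0.13)·log₁₀(0.13) = 0.1152
  −(0.30)·log₁₀(0.30) = 0.1569
Sum: 0.0457 + 0.1445 + 0.1152 + 0.1569 = 0.462 dits.

0.462 dits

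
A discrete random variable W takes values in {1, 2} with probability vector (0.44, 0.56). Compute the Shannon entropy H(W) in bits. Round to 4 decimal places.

H(W) = −Σ p·log₂ p.
  −(0.44)·log₂(0.44) = 0.52115
  −(0.56)·log₂(0.56) = 0.46844
Sum: 0.52115 + 0.46844 = 0.9896 bits.

0.9896 bits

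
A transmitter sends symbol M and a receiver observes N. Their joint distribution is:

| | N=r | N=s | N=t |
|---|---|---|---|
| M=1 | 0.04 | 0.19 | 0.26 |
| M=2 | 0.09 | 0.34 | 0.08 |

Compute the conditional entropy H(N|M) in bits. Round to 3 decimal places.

Marginals: p(M) = (0.4900, 0.5100), p(N) = (0.1300, 0.5300, 0.3400).
H(N|M) = Σ p(M) · H(N|M=·).
  M=1: p=0.4900, H(N|M=1) = 1.3102
  M=2: p=0.5100, H(N|M=2) = 1.2508
Weighted sum = 1.280 bits.

1.280 bits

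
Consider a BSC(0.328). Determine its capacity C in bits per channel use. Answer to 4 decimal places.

0.0871 bits

Binary symmetric channel: C = 1 − h₂(ε) where h₂ is the binary entropy function.
h₂(0.328) = −0.328·log₂0.328 − 0.672·log₂0.672 = 0.9129.
C = 1 − 0.9129 = 0.0871 bits per channel use.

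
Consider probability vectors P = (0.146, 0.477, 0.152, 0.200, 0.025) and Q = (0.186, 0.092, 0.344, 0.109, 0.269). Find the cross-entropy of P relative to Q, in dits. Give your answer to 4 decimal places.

H(P,Q) = −Σ p·log₁₀ q.
  −0.146·log₁₀(0.186) = 0.10665
  −0.477·log₁₀(0.092) = 0.49427
  −0.152·log₁₀(0.344) = 0.07044
  −0.200·log₁₀(0.109) = 0.19251
  −0.025·log₁₀(0.269) = 0.01426
H(P,Q) = 0.8781 dits.

0.8781 dits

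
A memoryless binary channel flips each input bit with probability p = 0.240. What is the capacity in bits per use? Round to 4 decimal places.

0.2050 bits

Binary symmetric channel: C = 1 − h₂(ε) where h₂ is the binary entropy function.
h₂(0.240) = −0.240·log₂0.240 − 0.760·log₂0.760 = 0.7950.
C = 1 − 0.7950 = 0.2050 bits per channel use.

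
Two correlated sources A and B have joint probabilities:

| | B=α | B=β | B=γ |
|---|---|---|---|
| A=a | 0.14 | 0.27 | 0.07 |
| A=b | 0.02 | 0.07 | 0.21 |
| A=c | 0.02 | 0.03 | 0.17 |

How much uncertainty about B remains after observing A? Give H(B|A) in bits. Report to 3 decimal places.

1.219 bits

Chain rule: H(B|A) = H(A,B) − H(A).
Marginals: p(A) = (0.4800, 0.3000, 0.2200), p(B) = (0.1800, 0.3700, 0.4500).
H(A,B) = 2.7292 bits; H(A) = 1.5099 bits.
H(B|A) = 2.7292 − 1.5099 = 1.219 bits.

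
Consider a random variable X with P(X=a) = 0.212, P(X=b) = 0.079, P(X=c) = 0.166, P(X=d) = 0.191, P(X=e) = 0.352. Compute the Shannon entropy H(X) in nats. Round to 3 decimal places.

H(X) = −Σ p·ln p.
  −(0.212)·ln(0.212) = 0.3288
  −(0.079)·ln(0.079) = 0.2005
  −(0.166)·ln(0.166) = 0.2981
  −(0.191)·ln(0.191) = 0.3162
  −(0.352)·ln(0.352) = 0.3675
Sum: 0.3288 + 0.2005 + 0.2981 + 0.3162 + 0.3675 = 1.511 nats.

1.511 nats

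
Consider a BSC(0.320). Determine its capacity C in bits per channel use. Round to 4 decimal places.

Binary symmetric channel: C = 1 − h₂(ε) where h₂ is the binary entropy function.
h₂(0.320) = −0.320·log₂0.320 − 0.680·log₂0.680 = 0.9044.
C = 1 − 0.9044 = 0.0956 bits per channel use.

0.0956 bits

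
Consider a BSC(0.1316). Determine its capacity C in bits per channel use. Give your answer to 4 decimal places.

0.4382 bits

Binary symmetric channel: C = 1 − h₂(ε) where h₂ is the binary entropy function.
h₂(0.1316) = −0.1316·log₂0.1316 − 0.8684·log₂0.8684 = 0.5618.
C = 1 − 0.5618 = 0.4382 bits per channel use.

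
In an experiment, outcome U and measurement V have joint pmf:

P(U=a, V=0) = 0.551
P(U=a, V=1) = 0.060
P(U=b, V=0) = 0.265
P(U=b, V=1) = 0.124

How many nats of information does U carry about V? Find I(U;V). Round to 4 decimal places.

Marginals: p(U) = (0.6110, 0.3890), p(V) = (0.8160, 0.1840).
I(U;V) = H(U) + H(V) − H(U,V).
H(U) = 0.6683, H(V) = 0.4774, H(U,V) = 1.1080.
I(U;V) = 0.6683 + 0.4774 − 1.1080 = 0.0377 nats.

0.0377 nats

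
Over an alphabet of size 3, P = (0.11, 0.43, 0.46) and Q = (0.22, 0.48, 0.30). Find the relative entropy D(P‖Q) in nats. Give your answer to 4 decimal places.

0.0731 nats

D(P‖Q) = Σ p·ln(p/q).
  0.11·ln(0.11/0.22) = -0.07625
  0.43·ln(0.43/0.48) = -0.04730
  0.46·ln(0.46/0.30) = 0.19662
D(P‖Q) = 0.0731 nats.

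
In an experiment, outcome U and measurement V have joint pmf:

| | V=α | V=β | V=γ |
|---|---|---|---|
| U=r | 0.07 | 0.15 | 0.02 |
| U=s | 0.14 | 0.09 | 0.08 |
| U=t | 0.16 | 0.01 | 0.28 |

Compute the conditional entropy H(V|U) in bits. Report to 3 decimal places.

Marginals: p(U) = (0.2400, 0.3100, 0.4500), p(V) = (0.3700, 0.2500, 0.3800).
H(V|U) = Σ p(U) · H(V|U=·).
  U=r: p=0.2400, H(V|U=r) = 1.2410
  U=s: p=0.3100, H(V|U=s) = 1.5403
  U=t: p=0.4500, H(V|U=t) = 1.0784
Weighted sum = 1.261 bits.

1.261 bits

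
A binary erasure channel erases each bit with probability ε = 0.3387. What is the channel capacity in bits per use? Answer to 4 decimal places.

Binary erasure channel: capacity C = 1 − ε.
C = 1 − 0.3387 = 0.6613 bits per channel use.

0.6613 bits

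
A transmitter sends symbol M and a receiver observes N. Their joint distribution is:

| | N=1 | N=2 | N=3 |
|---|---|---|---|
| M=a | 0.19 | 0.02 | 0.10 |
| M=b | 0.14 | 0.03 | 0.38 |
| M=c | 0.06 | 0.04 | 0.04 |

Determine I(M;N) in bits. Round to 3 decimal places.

0.134 bits

Marginals: p(M) = (0.3100, 0.5500, 0.1400), p(N) = (0.3900, 0.0900, 0.5200).
I(M;N) = Σ p(x,y)·log₂[p(x,y)/(p(x)p(y))].
  (a,1): 0.19·log₂(1.5715) = 0.1239
  (a,2): 0.02·log₂(0.7168) = -0.0096
  (a,3): 0.10·log₂(0.6203) = -0.0689
  (b,1): 0.14·log₂(0.6527) = -0.0862
  (b,2): 0.03·log₂(0.6061) = -0.0217
  (b,3): 0.38·log₂(1.3287) = 0.1558
  (c,1): 0.06·log₂(1.0989) = 0.0082
  (c,2): 0.04·log₂(3.1746) = 0.0667
  (c,3): 0.04·log₂(0.5495) = -0.0346
Sum = 0.134 bits.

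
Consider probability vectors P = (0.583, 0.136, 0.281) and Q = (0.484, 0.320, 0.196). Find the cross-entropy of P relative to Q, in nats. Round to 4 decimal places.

1.0360 nats

H(P,Q) = −Σ p·ln q.
  −0.583·ln(0.484) = 0.42307
  −0.136·ln(0.320) = 0.15496
  −0.281·ln(0.196) = 0.45793
H(P,Q) = 1.0360 nats.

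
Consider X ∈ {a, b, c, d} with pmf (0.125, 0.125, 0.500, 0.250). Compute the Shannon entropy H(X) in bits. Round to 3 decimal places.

1.750 bits

H(X) = −Σ p·log₂ p.
  −(0.125)·log₂(0.125) = 0.3750
  −(0.125)·log₂(0.125) = 0.3750
  −(0.500)·log₂(0.500) = 0.5000
  −(0.250)·log₂(0.250) = 0.5000
Sum: 0.3750 + 0.3750 + 0.5000 + 0.5000 = 1.750 bits.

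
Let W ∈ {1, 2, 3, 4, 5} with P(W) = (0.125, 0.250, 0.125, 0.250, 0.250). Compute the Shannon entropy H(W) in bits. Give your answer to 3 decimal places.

2.250 bits

H(W) = −Σ p·log₂ p.
  −(0.125)·log₂(0.125) = 0.3750
  −(0.250)·log₂(0.250) = 0.5000
  −(0.125)·log₂(0.125) = 0.3750
  −(0.250)·log₂(0.250) = 0.5000
  −(0.250)·log₂(0.250) = 0.5000
Sum: 0.3750 + 0.5000 + 0.3750 + 0.5000 + 0.5000 = 2.250 bits.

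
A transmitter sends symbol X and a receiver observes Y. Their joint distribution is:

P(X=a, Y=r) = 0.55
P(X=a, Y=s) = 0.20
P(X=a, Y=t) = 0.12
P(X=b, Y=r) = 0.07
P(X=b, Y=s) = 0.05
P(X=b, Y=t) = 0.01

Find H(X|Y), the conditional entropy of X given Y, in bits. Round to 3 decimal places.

0.547 bits

Marginals: p(X) = (0.8700, 0.1300), p(Y) = (0.6200, 0.2500, 0.1300).
H(X|Y) = Σ p(Y) · H(X|Y=·).
  Y=r: p=0.6200, H(X|Y=r) = 0.5086
  Y=s: p=0.2500, H(X|Y=s) = 0.7219
  Y=t: p=0.1300, H(X|Y=t) = 0.3912
Weighted sum = 0.547 bits.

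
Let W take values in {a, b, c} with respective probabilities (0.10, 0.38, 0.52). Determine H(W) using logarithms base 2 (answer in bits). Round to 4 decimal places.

H(W) = −Σ p·log₂ p.
  −(0.10)·log₂(0.10) = 0.33219
  −(0.38)·log₂(0.38) = 0.53045
  −(0.52)·log₂(0.52) = 0.49058
Sum: 0.33219 + 0.53045 + 0.49058 = 1.3532 bits.

1.3532 bits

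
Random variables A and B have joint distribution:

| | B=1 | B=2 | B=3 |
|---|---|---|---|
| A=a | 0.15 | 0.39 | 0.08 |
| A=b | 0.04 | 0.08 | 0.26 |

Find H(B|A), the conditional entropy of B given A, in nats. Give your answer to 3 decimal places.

0.871 nats

Chain rule: H(B|A) = H(A,B) − H(A).
Marginals: p(A) = (0.6200, 0.3800), p(B) = (0.1900, 0.4700, 0.3400).
H(A,B) = 1.5349 nats; H(A) = 0.6641 nats.
H(B|A) = 1.5349 − 0.6641 = 0.871 nats.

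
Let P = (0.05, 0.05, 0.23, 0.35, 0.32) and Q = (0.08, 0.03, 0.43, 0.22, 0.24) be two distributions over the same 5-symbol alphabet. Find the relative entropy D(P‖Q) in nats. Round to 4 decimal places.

0.1127 nats

D(P‖Q) = Σ p·ln(p/q).
  0.05·ln(0.05/0.08) = -0.02350
  0.05·ln(0.05/0.03) = 0.02554
  0.23·ln(0.23/0.43) = -0.14391
  0.35·ln(0.35/0.22) = 0.16251
  0.32·ln(0.32/0.24) = 0.09206
D(P‖Q) = 0.1127 nats.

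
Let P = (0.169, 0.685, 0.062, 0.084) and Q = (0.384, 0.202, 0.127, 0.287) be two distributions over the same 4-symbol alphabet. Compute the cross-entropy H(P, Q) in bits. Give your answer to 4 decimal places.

H(P,Q) = −Σ p·log₂ q.
  −0.169·log₂(0.384) = 0.23336
  −0.685·log₂(0.202) = 1.58069
  −0.062·log₂(0.127) = 0.18458
  −0.084·log₂(0.287) = 0.15127
H(P,Q) = 2.1499 bits.

2.1499 bits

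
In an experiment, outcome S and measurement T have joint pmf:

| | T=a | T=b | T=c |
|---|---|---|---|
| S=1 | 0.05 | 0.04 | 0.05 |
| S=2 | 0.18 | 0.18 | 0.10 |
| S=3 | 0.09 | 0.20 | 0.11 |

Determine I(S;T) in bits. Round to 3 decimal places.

Marginals: p(S) = (0.1400, 0.4600, 0.4000), p(T) = (0.3200, 0.4200, 0.2600).
I(S;T) = Σ p(x,y)·log₂[p(x,y)/(p(x)p(y))].
  (1,a): 0.05·log₂(1.1161) = 0.0079
  (1,b): 0.04·log₂(0.6803) = -0.0222
  (1,c): 0.05·log₂(1.3736) = 0.0229
  (2,a): 0.18·log₂(1.2228) = 0.0522
  (2,b): 0.18·log₂(0.9317) = -0.0184
  (2,c): 0.10·log₂(0.8361) = -0.0258
  (3,a): 0.09·log₂(0.7031) = -0.0457
  (3,b): 0.20·log₂(1.1905) = 0.0503
  (3,c): 0.11·log₂(1.0577) = 0.0089
Sum = 0.030 bits.

0.030 bits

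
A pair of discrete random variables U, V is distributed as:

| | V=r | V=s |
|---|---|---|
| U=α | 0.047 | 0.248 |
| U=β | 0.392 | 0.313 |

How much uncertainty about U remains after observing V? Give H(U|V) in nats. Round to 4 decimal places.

0.5345 nats

Marginals: p(U) = (0.2950, 0.7050), p(V) = (0.4390, 0.5610).
H(U|V) = Σ p(V) · H(U|V=·).
  V=r: p=0.4390, H(U|V=r) = 0.3403
  V=s: p=0.5610, H(U|V=s) = 0.6864
Weighted sum = 0.5345 nats.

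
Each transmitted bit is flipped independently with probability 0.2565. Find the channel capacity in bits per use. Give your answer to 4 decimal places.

0.1786 bits

Binary symmetric channel: C = 1 − h₂(ε) where h₂ is the binary entropy function.
h₂(0.2565) = −0.2565·log₂0.2565 − 0.7435·log₂0.7435 = 0.8214.
C = 1 − 0.8214 = 0.1786 bits per channel use.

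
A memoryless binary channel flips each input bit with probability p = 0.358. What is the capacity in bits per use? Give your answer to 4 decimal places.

0.0590 bits

Binary symmetric channel: C = 1 − h₂(ε) where h₂ is the binary entropy function.
h₂(0.358) = −0.358·log₂0.358 − 0.642·log₂0.642 = 0.9410.
C = 1 − 0.9410 = 0.0590 bits per channel use.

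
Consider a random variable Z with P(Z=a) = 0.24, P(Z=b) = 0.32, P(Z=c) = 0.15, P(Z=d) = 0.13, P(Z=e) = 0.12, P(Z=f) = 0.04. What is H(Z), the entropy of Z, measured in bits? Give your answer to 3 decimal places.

2.366 bits

H(Z) = −Σ p·log₂ p.
  −(0.24)·log₂(0.24) = 0.4941
  −(0.32)·log₂(0.32) = 0.5260
  −(0.15)·log₂(0.15) = 0.4105
  −(0.13)·log₂(0.13) = 0.3826
  −(0.12)·log₂(0.12) = 0.3671
  −(0.04)·log₂(0.04) = 0.1858
Sum: 0.4941 + 0.5260 + 0.4105 + 0.3826 + 0.3671 + 0.1858 = 2.366 bits.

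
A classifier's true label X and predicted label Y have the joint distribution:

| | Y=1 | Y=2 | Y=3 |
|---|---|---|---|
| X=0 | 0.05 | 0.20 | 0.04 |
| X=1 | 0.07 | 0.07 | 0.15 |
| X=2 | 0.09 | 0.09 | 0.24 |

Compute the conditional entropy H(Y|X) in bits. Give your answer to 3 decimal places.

1.372 bits

Marginals: p(X) = (0.2900, 0.2900, 0.4200), p(Y) = (0.2100, 0.3600, 0.4300).
H(Y|X) = Σ p(X) · H(Y|X=·).
  X=0: p=0.2900, H(Y|X=0) = 1.2011
  X=1: p=0.2900, H(Y|X=1) = 1.4819
  X=2: p=0.4200, H(Y|X=2) = 1.4138
Weighted sum = 1.372 bits.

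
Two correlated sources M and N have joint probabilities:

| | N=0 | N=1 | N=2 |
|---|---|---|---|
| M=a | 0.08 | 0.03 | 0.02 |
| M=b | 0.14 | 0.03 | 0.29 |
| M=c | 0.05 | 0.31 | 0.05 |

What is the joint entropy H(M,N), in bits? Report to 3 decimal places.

2.579 bits

H(M,N) = −Σ p(x,y)·log₂ p(x,y) over all 9 cells.
  cell (a,0): −0.08·log₂0.08 = 0.2915
  cell (a,1): −0.03·log₂0.03 = 0.1518
  cell (a,2): −0.02·log₂0.02 = 0.1129
  cell (b,0): −0.14·log₂0.14 = 0.3971
  cell (b,1): −0.03·log₂0.03 = 0.1518
  cell (b,2): −0.29·log₂0.29 = 0.5179
  cell (c,0): −0.05·log₂0.05 = 0.2161
  cell (c,1): −0.31·log₂0.31 = 0.5238
  cell (c,2): −0.05·log₂0.05 = 0.2161
Sum = 2.579 bits.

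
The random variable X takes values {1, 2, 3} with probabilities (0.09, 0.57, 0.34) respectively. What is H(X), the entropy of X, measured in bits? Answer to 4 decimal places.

1.3041 bits

H(X) = −Σ p·log₂ p.
  −(0.09)·log₂(0.09) = 0.31265
  −(0.57)·log₂(0.57) = 0.46225
  −(0.34)·log₂(0.34) = 0.52917
Sum: 0.31265 + 0.46225 + 0.52917 = 1.3041 bits.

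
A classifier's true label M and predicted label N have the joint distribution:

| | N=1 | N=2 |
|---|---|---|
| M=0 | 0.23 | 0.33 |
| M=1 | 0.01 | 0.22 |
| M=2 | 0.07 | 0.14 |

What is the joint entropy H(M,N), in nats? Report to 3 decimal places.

1.544 nats

H(M,N) = −Σ p(x,y)·ln p(x,y) over all 6 cells.
  cell (0,1): −0.23·ln0.23 = 0.3380
  cell (0,2): −0.33·ln0.33 = 0.3659
  cell (1,1): −0.01·ln0.01 = 0.0461
  cell (1,2): −0.22·ln0.22 = 0.3331
  cell (2,1): −0.07·ln0.07 = 0.1861
  cell (2,2): −0.14·ln0.14 = 0.2753
Sum = 1.544 nats.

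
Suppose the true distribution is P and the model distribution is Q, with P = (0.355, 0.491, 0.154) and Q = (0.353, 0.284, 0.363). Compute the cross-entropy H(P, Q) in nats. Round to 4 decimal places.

1.1438 nats

H(P,Q) = −Σ p·ln q.
  −0.355·ln(0.353) = 0.36966
  −0.491·ln(0.284) = 0.61806
  −0.154·ln(0.363) = 0.15606
H(P,Q) = 1.1438 nats.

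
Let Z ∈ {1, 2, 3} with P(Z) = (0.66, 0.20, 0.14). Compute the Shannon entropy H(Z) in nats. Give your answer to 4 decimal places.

H(Z) = −Σ p·ln p.
  −(0.66)·ln(0.66) = 0.27424
  −(0.20)·ln(0.20) = 0.32189
  −(0.14)·ln(0.14) = 0.27526
Sum: 0.27424 + 0.32189 + 0.27526 = 0.8714 nats.

0.8714 nats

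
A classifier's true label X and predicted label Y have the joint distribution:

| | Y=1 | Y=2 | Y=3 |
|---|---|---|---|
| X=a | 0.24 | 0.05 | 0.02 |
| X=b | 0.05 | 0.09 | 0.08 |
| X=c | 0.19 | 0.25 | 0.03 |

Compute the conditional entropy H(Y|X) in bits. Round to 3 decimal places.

1.234 bits

Chain rule: H(Y|X) = H(X,Y) − H(X).
Marginals: p(X) = (0.3100, 0.2200, 0.4700), p(Y) = (0.4800, 0.3900, 0.1300).
H(X,Y) = 2.7504 bits; H(X) = 1.5163 bits.
H(Y|X) = 2.7504 − 1.5163 = 1.234 bits.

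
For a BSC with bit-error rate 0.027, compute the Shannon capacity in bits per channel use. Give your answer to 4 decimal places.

0.8209 bits

Binary symmetric channel: C = 1 − h₂(ε) where h₂ is the binary entropy function.
h₂(0.027) = −0.027·log₂0.027 − 0.973·log₂0.973 = 0.1791.
C = 1 − 0.1791 = 0.8209 bits per channel use.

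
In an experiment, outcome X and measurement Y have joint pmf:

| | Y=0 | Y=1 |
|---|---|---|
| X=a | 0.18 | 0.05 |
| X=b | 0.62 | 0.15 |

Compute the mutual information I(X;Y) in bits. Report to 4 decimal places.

Marginals: p(X) = (0.2300, 0.7700), p(Y) = (0.8000, 0.2000).
I(X;Y) = H(X) + H(Y) − H(X,Y).
H(X) = 0.7780, H(Y) = 0.7219, H(X,Y) = 1.4995.
I(X;Y) = 0.7780 + 0.7219 − 1.4995 = 0.0004 bits.

0.0004 bits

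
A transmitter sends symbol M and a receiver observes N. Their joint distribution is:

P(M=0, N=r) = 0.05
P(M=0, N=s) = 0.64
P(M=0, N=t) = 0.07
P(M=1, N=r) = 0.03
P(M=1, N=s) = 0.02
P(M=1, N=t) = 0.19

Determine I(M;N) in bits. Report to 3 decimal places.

0.371 bits

Marginals: p(M) = (0.7600, 0.2400), p(N) = (0.0800, 0.6600, 0.2600).
I(M;N) = H(M) + H(N) − H(M,N).
H(M) = 0.7950, H(N) = 1.1924, H(M,N) = 1.6166.
I(M;N) = 0.7950 + 1.1924 − 1.6166 = 0.371 bits.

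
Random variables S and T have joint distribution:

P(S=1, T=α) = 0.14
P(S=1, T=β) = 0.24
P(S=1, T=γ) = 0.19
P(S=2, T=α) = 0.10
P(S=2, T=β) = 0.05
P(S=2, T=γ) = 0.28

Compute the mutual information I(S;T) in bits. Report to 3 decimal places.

0.101 bits

Marginals: p(S) = (0.5700, 0.4300), p(T) = (0.2400, 0.2900, 0.4700).
I(S;T) = H(S) + H(T) − H(S,T).
H(S) = 0.9858, H(T) = 1.5240, H(S,T) = 2.4090.
I(S;T) = 0.9858 + 1.5240 − 2.4090 = 0.101 bits.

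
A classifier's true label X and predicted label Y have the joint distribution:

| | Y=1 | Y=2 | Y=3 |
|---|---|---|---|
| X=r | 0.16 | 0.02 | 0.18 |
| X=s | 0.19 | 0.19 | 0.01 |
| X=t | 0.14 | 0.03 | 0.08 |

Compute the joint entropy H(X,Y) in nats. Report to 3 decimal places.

H(X,Y) = −Σ p(x,y)·ln p(x,y) over all 9 cells.
  cell (r,1): −0.16·ln0.16 = 0.2932
  cell (r,2): −0.02·ln0.02 = 0.0782
  cell (r,3): −0.18·ln0.18 = 0.3087
  cell (s,1): −0.19·ln0.19 = 0.3155
  cell (s,2): −0.19·ln0.19 = 0.3155
  cell (s,3): −0.01·ln0.01 = 0.0461
  cell (t,1): −0.14·ln0.14 = 0.2753
  cell (t,2): −0.03·ln0.03 = 0.1052
  cell (t,3): −0.08·ln0.08 = 0.2021
Sum = 1.940 nats.

1.940 nats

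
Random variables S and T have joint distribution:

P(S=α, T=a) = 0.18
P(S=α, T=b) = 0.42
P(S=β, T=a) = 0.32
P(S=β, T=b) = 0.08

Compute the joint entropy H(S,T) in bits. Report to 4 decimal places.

H(S,T) = −Σ p(x,y)·log₂ p(x,y) over all 4 cells.
  cell (α,a): −0.18·log₂0.18 = 0.44531
  cell (α,b): −0.42·log₂0.42 = 0.52565
  cell (β,a): −0.32·log₂0.32 = 0.52603
  cell (β,b): −0.08·log₂0.08 = 0.29151
Sum = 1.7885 bits.

1.7885 bits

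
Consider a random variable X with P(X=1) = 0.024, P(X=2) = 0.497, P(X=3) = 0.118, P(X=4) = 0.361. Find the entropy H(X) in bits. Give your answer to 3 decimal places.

1.525 bits

H(X) = −Σ p·log₂ p.
  −(0.024)·log₂(0.024) = 0.1291
  −(0.497)·log₂(0.497) = 0.5013
  −(0.118)·log₂(0.118) = 0.3638
  −(0.361)·log₂(0.361) = 0.5306
Sum: 0.1291 + 0.5013 + 0.3638 + 0.5306 = 1.525 bits.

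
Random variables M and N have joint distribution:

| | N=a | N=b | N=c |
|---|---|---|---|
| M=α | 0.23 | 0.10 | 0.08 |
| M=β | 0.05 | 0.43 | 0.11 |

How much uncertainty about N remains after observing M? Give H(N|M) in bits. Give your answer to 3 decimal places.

Chain rule: H(N|M) = H(M,N) − H(M).
Marginals: p(M) = (0.4100, 0.5900), p(N) = (0.2800, 0.5300, 0.1900).
H(M,N) = 2.2013 bits; H(M) = 0.9765 bits.
H(N|M) = 2.2013 − 0.9765 = 1.225 bits.

1.225 bits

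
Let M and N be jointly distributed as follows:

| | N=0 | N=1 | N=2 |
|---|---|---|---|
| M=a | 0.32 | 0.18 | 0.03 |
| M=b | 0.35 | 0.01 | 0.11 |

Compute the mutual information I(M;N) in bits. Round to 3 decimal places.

Marginals: p(M) = (0.5300, 0.4700), p(N) = (0.6700, 0.1900, 0.1400).
I(M;N) = H(M) + H(N) − H(M,N).
H(M) = 0.9974, H(N) = 1.2394, H(M,N) = 2.0699.
I(M;N) = 0.9974 + 1.2394 − 2.0699 = 0.167 bits.

0.167 bits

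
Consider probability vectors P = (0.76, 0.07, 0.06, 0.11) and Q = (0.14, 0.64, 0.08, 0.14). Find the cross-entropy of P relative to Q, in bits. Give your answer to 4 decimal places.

2.7315 bits

H(P,Q) = −Σ p·log₂ q.
  −0.76·log₂(0.14) = 2.15574
  −0.07·log₂(0.64) = 0.04507
  −0.06·log₂(0.08) = 0.21863
  −0.11·log₂(0.14) = 0.31202
H(P,Q) = 2.7315 bits.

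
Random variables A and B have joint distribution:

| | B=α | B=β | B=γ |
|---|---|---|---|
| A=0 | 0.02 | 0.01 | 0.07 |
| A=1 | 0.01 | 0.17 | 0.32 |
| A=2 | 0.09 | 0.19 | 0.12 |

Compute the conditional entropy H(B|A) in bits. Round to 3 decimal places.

Chain rule: H(B|A) = H(A,B) − H(A).
Marginals: p(A) = (0.1000, 0.5000, 0.4000), p(B) = (0.1200, 0.3700, 0.5100).
H(A,B) = 2.6099 bits; H(A) = 1.3610 bits.
H(B|A) = 2.6099 − 1.3610 = 1.249 bits.

1.249 bits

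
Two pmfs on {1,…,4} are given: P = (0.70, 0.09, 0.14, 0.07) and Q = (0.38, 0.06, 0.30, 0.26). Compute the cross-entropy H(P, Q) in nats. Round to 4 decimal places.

1.1934 nats

H(P,Q) = −Σ p·ln q.
  −0.70·ln(0.38) = 0.67731
  −0.09·ln(0.06) = 0.25321
  −0.14·ln(0.30) = 0.16856
  −0.07·ln(0.26) = 0.09430
H(P,Q) = 1.1934 nats.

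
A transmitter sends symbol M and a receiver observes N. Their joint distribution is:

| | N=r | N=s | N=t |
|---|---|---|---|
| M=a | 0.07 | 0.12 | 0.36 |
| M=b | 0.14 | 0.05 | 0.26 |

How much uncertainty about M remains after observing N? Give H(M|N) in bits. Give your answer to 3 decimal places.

0.950 bits

Chain rule: H(M|N) = H(M,N) − H(N).
Marginals: p(M) = (0.5500, 0.4500), p(N) = (0.2100, 0.1700, 0.6200).
H(M,N) = 2.2847 bits; H(N) = 1.3350 bits.
H(M|N) = 2.2847 − 1.3350 = 0.950 bits.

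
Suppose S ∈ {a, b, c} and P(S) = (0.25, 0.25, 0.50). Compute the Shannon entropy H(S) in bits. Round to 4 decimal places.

H(S) = −Σ p·log₂ p.
  −(0.25)·log₂(0.25) = 0.50000
  −(0.25)·log₂(0.25) = 0.50000
  −(0.50)·log₂(0.50) = 0.50000
Sum: 0.50000 + 0.50000 + 0.50000 = 1.5000 bits.

1.5000 bits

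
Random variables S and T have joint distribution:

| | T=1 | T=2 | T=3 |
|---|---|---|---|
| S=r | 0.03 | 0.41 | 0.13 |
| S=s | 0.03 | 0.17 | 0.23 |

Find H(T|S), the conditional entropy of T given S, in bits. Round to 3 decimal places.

1.150 bits

Chain rule: H(T|S) = H(S,T) − H(S).
Marginals: p(S) = (0.5700, 0.4300), p(T) = (0.0600, 0.5800, 0.3600).
H(S,T) = 2.1358 bits; H(S) = 0.9858 bits.
H(T|S) = 2.1358 − 0.9858 = 1.150 bits.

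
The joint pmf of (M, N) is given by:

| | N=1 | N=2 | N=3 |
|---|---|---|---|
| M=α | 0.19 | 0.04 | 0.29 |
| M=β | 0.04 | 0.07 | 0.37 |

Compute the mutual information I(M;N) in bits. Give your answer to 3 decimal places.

Marginals: p(M) = (0.5200, 0.4800), p(N) = (0.2300, 0.1100, 0.6600).
I(M;N) = Σ p(x,y)·log₂[p(x,y)/(p(x)p(y))].
  (α,1): 0.19·log₂(1.5886) = 0.1269
  (α,2): 0.04·log₂(0.6993) = -0.0206
  (α,3): 0.29·log₂(0.8450) = -0.0705
  (β,1): 0.04·log₂(0.3623) = -0.0586
  (β,2): 0.07·log₂(1.3258) = 0.0285
  (β,3): 0.37·log₂(1.1679) = 0.0829
Sum = 0.089 bits.

0.089 bits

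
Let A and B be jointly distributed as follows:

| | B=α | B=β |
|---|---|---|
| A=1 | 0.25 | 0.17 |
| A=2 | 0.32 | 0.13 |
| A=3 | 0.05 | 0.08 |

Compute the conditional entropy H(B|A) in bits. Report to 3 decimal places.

0.924 bits

Marginals: p(A) = (0.4200, 0.4500, 0.1300), p(B) = (0.6200, 0.3800).
H(B|A) = Σ p(A) · H(B|A=·).
  A=1: p=0.4200, H(B|A=1) = 0.9737
  A=2: p=0.4500, H(B|A=2) = 0.8673
  A=3: p=0.1300, H(B|A=3) = 0.9612
Weighted sum = 0.924 bits.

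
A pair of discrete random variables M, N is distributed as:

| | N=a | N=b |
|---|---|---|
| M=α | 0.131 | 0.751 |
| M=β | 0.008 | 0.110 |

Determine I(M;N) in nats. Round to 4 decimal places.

0.0033 nats

Marginals: p(M) = (0.8820, 0.1180), p(N) = (0.1390, 0.8610).
I(M;N) = H(M) + H(N) − H(M,N).
H(M) = 0.3629, H(N) = 0.4031, H(M,N) = 0.7627.
I(M;N) = 0.3629 + 0.4031 − 0.7627 = 0.0033 nats.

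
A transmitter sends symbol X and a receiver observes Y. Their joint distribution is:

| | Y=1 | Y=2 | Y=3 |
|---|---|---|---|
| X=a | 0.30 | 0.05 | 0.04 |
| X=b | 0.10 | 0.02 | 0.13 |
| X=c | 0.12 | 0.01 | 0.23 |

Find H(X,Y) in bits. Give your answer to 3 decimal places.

H(X,Y) = −Σ p(x,y)·log₂ p(x,y) over all 9 cells.
  cell (a,1): −0.30·log₂0.30 = 0.5211
  cell (a,2): −0.05·log₂0.05 = 0.2161
  cell (a,3): −0.04·log₂0.04 = 0.1858
  cell (b,1): −0.10·log₂0.10 = 0.3322
  cell (b,2): −0.02·log₂0.02 = 0.1129
  cell (b,3): −0.13·log₂0.13 = 0.3826
  cell (c,1): −0.12·log₂0.12 = 0.3671
  cell (c,2): −0.01·log₂0.01 = 0.0664
  cell (c,3): −0.23·log₂0.23 = 0.4877
Sum = 2.672 bits.

2.672 bits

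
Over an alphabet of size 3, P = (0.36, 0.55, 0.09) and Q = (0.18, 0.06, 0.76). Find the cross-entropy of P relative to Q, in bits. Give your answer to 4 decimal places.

3.1586 bits

H(P,Q) = −Σ p·log₂ q.
  −0.36·log₂(0.18) = 0.89062
  −0.55·log₂(0.06) = 2.23239
  −0.09·log₂(0.76) = 0.03563
H(P,Q) = 3.1586 bits.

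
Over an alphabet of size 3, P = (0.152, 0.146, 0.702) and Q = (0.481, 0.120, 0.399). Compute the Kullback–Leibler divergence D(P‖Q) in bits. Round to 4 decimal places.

D(P‖Q) = Σ p·log₂(p/q).
  0.152·log₂(0.152/0.481) = -0.25262
  0.146·log₂(0.146/0.120) = 0.04131
  0.702·log₂(0.702/0.399) = 0.57219
D(P‖Q) = 0.3609 bits.

0.3609 bits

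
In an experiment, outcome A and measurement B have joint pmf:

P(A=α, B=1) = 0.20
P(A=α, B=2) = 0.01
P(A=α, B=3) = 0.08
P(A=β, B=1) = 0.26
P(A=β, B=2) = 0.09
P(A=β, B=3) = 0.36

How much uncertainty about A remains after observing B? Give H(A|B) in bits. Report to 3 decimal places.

Marginals: p(A) = (0.2900, 0.7100), p(B) = (0.4600, 0.1000, 0.4400).
H(A|B) = Σ p(B) · H(A|B=·).
  B=1: p=0.4600, H(A|B=1) = 0.9877
  B=2: p=0.1000, H(A|B=2) = 0.4690
  B=3: p=0.4400, H(A|B=3) = 0.6840
Weighted sum = 0.802 bits.

0.802 bits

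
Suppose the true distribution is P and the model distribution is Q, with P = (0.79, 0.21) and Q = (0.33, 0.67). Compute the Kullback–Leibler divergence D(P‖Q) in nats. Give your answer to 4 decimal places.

0.4460 nats

D(P‖Q) = Σ p·ln(p/q).
  0.79·ln(0.79/0.33) = 0.68962
  0.21·ln(0.21/0.67) = -0.24364
D(P‖Q) = 0.4460 nats.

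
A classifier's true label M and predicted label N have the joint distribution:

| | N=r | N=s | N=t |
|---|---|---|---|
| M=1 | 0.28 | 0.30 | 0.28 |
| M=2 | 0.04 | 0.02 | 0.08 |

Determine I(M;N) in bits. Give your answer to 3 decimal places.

0.027 bits

Marginals: p(M) = (0.8600, 0.1400), p(N) = (0.3200, 0.3200, 0.3600).
I(M;N) = Σ p(x,y)·log₂[p(x,y)/(p(x)p(y))].
  (1,r): 0.28·log₂(1.0174) = 0.0070
  (1,s): 0.30·log₂(1.0901) = 0.0373
  (1,t): 0.28·log₂(0.9044) = -0.0406
  (2,r): 0.04·log₂(0.8929) = -0.0065
  (2,s): 0.02·log₂(0.4464) = -0.0233
  (2,t): 0.08·log₂(1.5873) = 0.0533
Sum = 0.027 bits.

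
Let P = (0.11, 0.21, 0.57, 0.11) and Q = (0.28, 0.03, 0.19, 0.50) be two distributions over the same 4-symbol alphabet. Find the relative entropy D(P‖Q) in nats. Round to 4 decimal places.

D(P‖Q) = Σ p·ln(p/q).
  0.11·ln(0.11/0.28) = -0.10277
  0.21·ln(0.21/0.03) = 0.40864
  0.57·ln(0.57/0.19) = 0.62621
  0.11·ln(0.11/0.50) = -0.16655
D(P‖Q) = 0.7655 nats.

0.7655 nats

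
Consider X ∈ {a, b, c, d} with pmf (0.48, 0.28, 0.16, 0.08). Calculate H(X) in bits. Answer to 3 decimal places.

1.737 bits

H(X) = −Σ p·log₂ p.
  −(0.48)·log₂(0.48) = 0.5083
  −(0.28)·log₂(0.28) = 0.5142
  −(0.16)·log₂(0.16) = 0.4230
  −(0.08)·log₂(0.08) = 0.2915
Sum: 0.5083 + 0.5142 + 0.4230 + 0.2915 = 1.737 bits.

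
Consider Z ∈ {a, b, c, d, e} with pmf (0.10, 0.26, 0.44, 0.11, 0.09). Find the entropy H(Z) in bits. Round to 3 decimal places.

H(Z) = −Σ p·log₂ p.
  −(0.10)·log₂(0.10) = 0.3322
  −(0.26)·log₂(0.26) = 0.5053
  −(0.44)·log₂(0.44) = 0.5211
  −(0.11)·log₂(0.11) = 0.3503
  −(0.09)·log₂(0.09) = 0.3127
Sum: 0.3322 + 0.5053 + 0.5211 + 0.3503 + 0.3127 = 2.022 bits.

2.022 bits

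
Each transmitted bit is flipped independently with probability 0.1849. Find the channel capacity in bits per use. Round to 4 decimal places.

0.3093 bits

Binary symmetric channel: C = 1 − h₂(ε) where h₂ is the binary entropy function.
h₂(0.1849) = −0.1849·log₂0.1849 − 0.8151·log₂0.8151 = 0.6907.
C = 1 − 0.6907 = 0.3093 bits per channel use.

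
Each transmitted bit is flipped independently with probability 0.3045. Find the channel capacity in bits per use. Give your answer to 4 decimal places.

Binary symmetric channel: C = 1 − h₂(ε) where h₂ is the binary entropy function.
h₂(0.3045) = −0.3045·log₂0.3045 − 0.6955·log₂0.6955 = 0.8867.
C = 1 − 0.8867 = 0.1133 bits per channel use.

0.1133 bits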